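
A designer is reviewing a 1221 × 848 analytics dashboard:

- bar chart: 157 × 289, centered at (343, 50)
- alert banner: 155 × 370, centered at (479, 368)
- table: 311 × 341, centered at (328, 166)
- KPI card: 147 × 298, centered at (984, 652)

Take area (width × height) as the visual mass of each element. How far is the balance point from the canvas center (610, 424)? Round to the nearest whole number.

≈ 198

Taking area as weight: bar chart 157·289 = 45373, alert banner 155·370 = 57350, table 311·341 = 106051, KPI card 147·298 = 43806. Sum 252580.
x-moment: 45373·343 + 57350·479 + 106051·328 + 43806·984 = 120923421; centroid 120923421/252580 ≈ 478.75.
y-moment: 45373·50 + 57350·368 + 106051·166 + 43806·652 = 69539428; centroid 69539428/252580 ≈ 275.32.
From (610, 424): dx = -131.25, dy = -148.68, so the distance is √(dx²+dy²) ≈ 198.32.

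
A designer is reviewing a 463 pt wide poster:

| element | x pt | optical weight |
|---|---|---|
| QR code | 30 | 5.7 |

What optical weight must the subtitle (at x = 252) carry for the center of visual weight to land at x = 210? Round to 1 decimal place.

The single fixed element contributes weight 5.7, moment 5.7·30 = 171.0.
Set Σw·x/Σw = 210: (171.0 + 252w) = 210·(5.7 + w).
Rearranging, w·(252 − 210) = 210·5.7 − 171.0 = 1026.0, so w ≈ 1026.0/42 = 24.43.

w ≈ 24.4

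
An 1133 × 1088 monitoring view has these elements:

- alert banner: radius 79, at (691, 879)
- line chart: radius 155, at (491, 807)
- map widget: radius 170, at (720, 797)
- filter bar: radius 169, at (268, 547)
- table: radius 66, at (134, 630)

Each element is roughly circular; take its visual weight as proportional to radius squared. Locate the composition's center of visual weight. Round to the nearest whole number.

(490, 720)

r² weights: alert banner 79² = 6241, line chart 155² = 24025, map widget 170² = 28900, filter bar 169² = 28561, table 66² = 4356. Total = 92083.
x: (6241·691 + 24025·491 + 28900·720 + 28561·268 + 4356·134) / 92083 = 45154858 / 92083 ≈ 490.37
y: (6241·879 + 24025·807 + 28900·797 + 28561·547 + 4356·630) / 92083 = 66274461 / 92083 ≈ 719.73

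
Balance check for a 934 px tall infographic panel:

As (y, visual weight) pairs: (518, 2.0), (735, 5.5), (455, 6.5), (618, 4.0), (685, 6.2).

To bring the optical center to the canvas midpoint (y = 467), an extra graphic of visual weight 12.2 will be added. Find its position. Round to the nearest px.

y ≈ 184

With the extra graphic, Σw becomes 2.0 + 5.5 + 6.5 + 4.0 + 6.2 + 12.2 = 36.4.
y: need Σw·y = 36.4·467 = 16998.8. Existing = 2.0·518 + 5.5·735 + 6.5·455 + 4.0·618 + 6.2·685 = 14755.0. Remainder 2243.8 / 12.2 ≈ 183.92.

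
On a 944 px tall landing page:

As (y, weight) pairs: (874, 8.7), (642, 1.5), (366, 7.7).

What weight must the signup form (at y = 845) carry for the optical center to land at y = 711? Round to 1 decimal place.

Existing Σw = 17.9 (8.7 + 1.5 + 7.7); existing moment 8.7·874 + 1.5·642 + 7.7·366 = 11385.0.
Set Σw·y/Σw = 711: (11385.0 + 845w) = 711·(17.9 + w).
Rearranging, w·(845 − 711) = 711·17.9 − 11385.0 = 1341.9, so w ≈ 1341.9/134 = 10.01.

w ≈ 10.0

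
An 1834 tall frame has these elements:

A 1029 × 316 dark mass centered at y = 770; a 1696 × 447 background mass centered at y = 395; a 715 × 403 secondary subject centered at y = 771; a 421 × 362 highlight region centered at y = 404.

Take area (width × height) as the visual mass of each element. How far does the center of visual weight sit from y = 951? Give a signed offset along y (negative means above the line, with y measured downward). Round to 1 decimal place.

≈ -404.0

Areas: dark mass 1029·316 = 325164, background mass 1696·447 = 758112, secondary subject 715·403 = 288145, highlight region 421·362 = 152402. Total weight = 1523823.
y: (325164·770 + 758112·395 + 288145·771 + 152402·404) / 1523823 = 833560723 / 1523823 ≈ 547.02
Against y = 951, that's 547.02 − 951 = -403.98.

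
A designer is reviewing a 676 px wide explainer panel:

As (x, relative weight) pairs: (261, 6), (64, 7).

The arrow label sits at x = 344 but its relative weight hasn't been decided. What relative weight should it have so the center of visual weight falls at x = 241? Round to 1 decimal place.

w ≈ 10.9

Known weights sum to 6 + 7 = 13; their moment is 6·261 + 7·64 = 2014.
For the centroid to hit 241: (2014 + w·344) / (13 + w) = 241.
Solving: w = (241·13 − 2014) / (344 − 241) = 1119 / 103 ≈ 10.86.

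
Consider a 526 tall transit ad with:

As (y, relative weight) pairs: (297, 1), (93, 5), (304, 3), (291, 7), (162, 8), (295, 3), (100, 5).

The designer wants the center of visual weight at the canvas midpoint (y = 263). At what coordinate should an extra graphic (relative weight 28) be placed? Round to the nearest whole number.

New total weight: (1 + 5 + 3 + 7 + 8 + 3 + 5) + 28 = 60.
Along y: (6392 + 28·y) / 60 = 263 (existing moment 1·297 + 5·93 + 3·304 + 7·291 + 8·162 + 3·295 + 5·100 = 6392) ⇒ y = (15780 − 6392) / 28 ≈ 335.29.

y ≈ 335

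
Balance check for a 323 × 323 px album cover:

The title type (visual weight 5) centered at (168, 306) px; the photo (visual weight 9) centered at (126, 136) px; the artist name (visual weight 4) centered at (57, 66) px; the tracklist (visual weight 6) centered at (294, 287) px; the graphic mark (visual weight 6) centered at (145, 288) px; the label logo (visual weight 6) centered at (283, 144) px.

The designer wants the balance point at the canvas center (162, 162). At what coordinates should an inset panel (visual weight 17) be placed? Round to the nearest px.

New total weight: (5 + 9 + 4 + 6 + 6 + 6) + 17 = 53.
Along x: (6534 + 17·x) / 53 = 162 (existing moment 5·168 + 9·126 + 4·57 + 6·294 + 6·145 + 6·283 = 6534) ⇒ x = (8586 − 6534) / 17 ≈ 120.71.
Along y: (7332 + 17·y) / 53 = 162 (existing moment 5·306 + 9·136 + 4·66 + 6·287 + 6·288 + 6·144 = 7332) ⇒ y = (8586 − 7332) / 17 ≈ 73.76.

(121, 74)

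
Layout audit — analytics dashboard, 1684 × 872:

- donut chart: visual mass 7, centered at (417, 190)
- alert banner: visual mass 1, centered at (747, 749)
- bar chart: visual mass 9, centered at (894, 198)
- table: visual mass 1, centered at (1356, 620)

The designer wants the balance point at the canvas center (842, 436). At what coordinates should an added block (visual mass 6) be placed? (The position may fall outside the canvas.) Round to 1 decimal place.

After adding the added block, total weight = 7 + 1 + 9 + 1 + 6 = 24.
x: target moment 24×842 = 20208; current 7·417 + 1·747 + 9·894 + 1·1356 = 13068; the added block supplies 7140, so x = 7140/6 ≈ 1190.00.
y: target moment 24×436 = 10464; current 7·190 + 1·749 + 9·198 + 1·620 = 4481; the added block supplies 5983, so y = 5983/6 ≈ 997.17.

(1190.0, 997.2)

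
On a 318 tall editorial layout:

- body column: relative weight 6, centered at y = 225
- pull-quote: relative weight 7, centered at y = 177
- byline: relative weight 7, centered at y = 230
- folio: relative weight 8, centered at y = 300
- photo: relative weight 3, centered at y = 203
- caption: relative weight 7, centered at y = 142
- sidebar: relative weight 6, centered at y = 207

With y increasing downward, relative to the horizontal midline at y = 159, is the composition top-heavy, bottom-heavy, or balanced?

Weights sum to 6 + 7 + 7 + 8 + 3 + 7 + 6 = 44.
Σw·y = 9444; ȳ = 9444/44 ≈ 214.64.
Since 214.6 is below (larger y than) 159, the composition reads bottom-heavy.

bottom-heavy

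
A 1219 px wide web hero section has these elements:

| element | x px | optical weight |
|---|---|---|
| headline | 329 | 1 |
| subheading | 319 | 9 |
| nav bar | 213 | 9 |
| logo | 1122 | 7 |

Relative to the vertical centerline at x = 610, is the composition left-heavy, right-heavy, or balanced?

left-heavy

Weights sum to 1 + 9 + 9 + 7 = 26.
x: (1·329 + 9·319 + 9·213 + 7·1122) / 26 = 12971 / 26 ≈ 498.88
498.9 lies left of the midline 610, so the layout is left-heavy.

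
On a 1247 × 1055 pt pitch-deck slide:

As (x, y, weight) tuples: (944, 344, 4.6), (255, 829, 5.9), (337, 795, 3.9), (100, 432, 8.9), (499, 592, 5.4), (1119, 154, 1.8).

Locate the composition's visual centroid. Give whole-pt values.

(418, 554)

Weights sum to 4.6 + 5.9 + 3.9 + 8.9 + 5.4 + 1.8 = 30.5.
x: (4.6·944 + 5.9·255 + 3.9·337 + 8.9·100 + 5.4·499 + 1.8·1119) / 30.5 = 12760.0 / 30.5 ≈ 418.36
y: (4.6·344 + 5.9·829 + 3.9·795 + 8.9·432 + 5.4·592 + 1.8·154) / 30.5 = 16892.8 / 30.5 ≈ 553.86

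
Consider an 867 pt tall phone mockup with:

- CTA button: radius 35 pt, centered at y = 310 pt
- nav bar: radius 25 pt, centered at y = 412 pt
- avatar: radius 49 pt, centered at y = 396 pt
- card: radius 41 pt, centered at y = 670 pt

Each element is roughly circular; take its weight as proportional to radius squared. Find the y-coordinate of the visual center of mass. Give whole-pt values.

y ≈ 458

r² weights: CTA button 35² = 1225, nav bar 25² = 625, avatar 49² = 2401, card 41² = 1681. Total = 5932.
y-moment: 1225·310 + 625·412 + 2401·396 + 1681·670 = 2714316; centroid 2714316/5932 ≈ 457.57.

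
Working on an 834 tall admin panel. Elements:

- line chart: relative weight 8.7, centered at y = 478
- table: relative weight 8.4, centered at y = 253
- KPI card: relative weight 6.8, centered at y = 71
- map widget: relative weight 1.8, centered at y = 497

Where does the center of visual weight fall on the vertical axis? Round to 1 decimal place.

Weights sum to 8.7 + 8.4 + 6.8 + 1.8 = 25.7.
y: (8.7·478 + 8.4·253 + 6.8·71 + 1.8·497) / 25.7 = 7661.2 / 25.7 ≈ 298.10

y ≈ 298.1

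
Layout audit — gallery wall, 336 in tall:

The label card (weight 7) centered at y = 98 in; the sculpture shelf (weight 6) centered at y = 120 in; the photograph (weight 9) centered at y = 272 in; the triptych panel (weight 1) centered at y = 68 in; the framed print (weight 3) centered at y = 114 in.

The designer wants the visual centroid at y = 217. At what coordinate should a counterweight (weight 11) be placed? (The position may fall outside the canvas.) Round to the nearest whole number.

New total weight: (7 + 6 + 9 + 1 + 3) + 11 = 37.
y: need Σw·y = 37·217 = 8029. Existing = 7·98 + 6·120 + 9·272 + 1·68 + 3·114 = 4264. Remainder 3765 / 11 ≈ 342.27.

y ≈ 342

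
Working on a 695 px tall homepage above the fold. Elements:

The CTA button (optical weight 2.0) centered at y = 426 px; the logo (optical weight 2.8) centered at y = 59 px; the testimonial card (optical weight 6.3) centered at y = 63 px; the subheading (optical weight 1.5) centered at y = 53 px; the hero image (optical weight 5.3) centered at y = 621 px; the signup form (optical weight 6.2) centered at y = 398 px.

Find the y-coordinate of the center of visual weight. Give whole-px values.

Weights sum to 2.0 + 2.8 + 6.3 + 1.5 + 5.3 + 6.2 = 24.1.
y: (2.0·426 + 2.8·59 + 6.3·63 + 1.5·53 + 5.3·621 + 6.2·398) / 24.1 = 7252.5 / 24.1 ≈ 300.93

y ≈ 301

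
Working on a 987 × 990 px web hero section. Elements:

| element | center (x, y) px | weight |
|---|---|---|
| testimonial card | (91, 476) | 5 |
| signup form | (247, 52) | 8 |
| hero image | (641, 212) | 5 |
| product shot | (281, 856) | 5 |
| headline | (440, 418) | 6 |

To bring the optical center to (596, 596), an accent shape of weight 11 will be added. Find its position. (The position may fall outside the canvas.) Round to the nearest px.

After adding the accent shape, total weight = 5 + 8 + 5 + 5 + 6 + 11 = 40.
x: need Σw·x = 40·596 = 23840. Existing = 5·91 + 8·247 + 5·641 + 5·281 + 6·440 = 9681. Remainder 14159 / 11 ≈ 1287.18.
y: need Σw·y = 40·596 = 23840. Existing = 5·476 + 8·52 + 5·212 + 5·856 + 6·418 = 10644. Remainder 13196 / 11 ≈ 1199.64.

(1287, 1200)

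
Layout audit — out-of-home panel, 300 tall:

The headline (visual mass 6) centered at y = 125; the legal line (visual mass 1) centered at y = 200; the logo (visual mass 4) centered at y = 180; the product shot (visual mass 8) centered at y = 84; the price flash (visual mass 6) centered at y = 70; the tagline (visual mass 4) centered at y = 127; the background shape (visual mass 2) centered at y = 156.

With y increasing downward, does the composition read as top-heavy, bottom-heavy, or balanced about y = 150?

top-heavy

Total weight = 6 + 1 + 4 + 8 + 6 + 4 + 2 = 31.
Σw·y = 3582; ȳ = 3582/31 ≈ 115.55.
Since 115.5 is above (smaller y than) 150, the composition reads top-heavy.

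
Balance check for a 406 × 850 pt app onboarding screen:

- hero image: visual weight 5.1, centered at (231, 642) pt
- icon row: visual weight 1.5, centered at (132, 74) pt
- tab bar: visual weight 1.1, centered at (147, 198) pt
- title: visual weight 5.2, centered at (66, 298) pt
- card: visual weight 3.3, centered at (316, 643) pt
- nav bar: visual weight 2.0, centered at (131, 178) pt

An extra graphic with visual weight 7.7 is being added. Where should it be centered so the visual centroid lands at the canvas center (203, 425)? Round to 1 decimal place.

New total weight: (5.1 + 1.5 + 1.1 + 5.2 + 3.3 + 2.0) + 7.7 = 25.9.
x: need Σw·x = 25.9·203 = 5257.7. Existing = 5.1·231 + 1.5·132 + 1.1·147 + 5.2·66 + 3.3·316 + 2.0·131 = 3185.8. Remainder 2071.9 / 7.7 ≈ 269.08.
y: need Σw·y = 25.9·425 = 11007.5. Existing = 5.1·642 + 1.5·74 + 1.1·198 + 5.2·298 + 3.3·643 + 2.0·178 = 7630.5. Remainder 3377.0 / 7.7 ≈ 438.57.

(269.1, 438.6)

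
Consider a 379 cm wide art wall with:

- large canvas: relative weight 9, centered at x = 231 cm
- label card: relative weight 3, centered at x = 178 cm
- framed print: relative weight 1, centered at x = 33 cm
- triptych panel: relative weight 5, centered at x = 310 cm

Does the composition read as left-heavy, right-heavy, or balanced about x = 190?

right-heavy

Total weight = 9 + 3 + 1 + 5 = 18.
x-moment: 9·231 + 3·178 + 1·33 + 5·310 = 4196; centroid 4196/18 ≈ 233.11.
233.1 vs midline 190 → right-heavy.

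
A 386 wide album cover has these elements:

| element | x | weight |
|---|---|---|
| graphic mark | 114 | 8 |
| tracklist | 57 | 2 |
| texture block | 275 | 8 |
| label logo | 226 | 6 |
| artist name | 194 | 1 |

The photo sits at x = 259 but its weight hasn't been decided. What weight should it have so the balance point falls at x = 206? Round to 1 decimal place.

w ≈ 7.1

Known weights sum to 8 + 2 + 8 + 6 + 1 = 25; their moment is 8·114 + 2·57 + 8·275 + 6·226 + 1·194 = 4776.
Set Σw·x/Σw = 206: (4776 + 259w) = 206·(25 + w).
Solving: w = (206·25 − 4776) / (259 − 206) = 374 / 53 ≈ 7.06.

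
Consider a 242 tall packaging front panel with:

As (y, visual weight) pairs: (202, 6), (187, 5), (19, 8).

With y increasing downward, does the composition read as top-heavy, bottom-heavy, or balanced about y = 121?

Total weight = 6 + 5 + 8 = 19.
y: (6·202 + 5·187 + 8·19) / 19 = 2299 / 19 ≈ 121.00
The centroid 121.00 matches the midline at 121, so the layout is balanced.

balanced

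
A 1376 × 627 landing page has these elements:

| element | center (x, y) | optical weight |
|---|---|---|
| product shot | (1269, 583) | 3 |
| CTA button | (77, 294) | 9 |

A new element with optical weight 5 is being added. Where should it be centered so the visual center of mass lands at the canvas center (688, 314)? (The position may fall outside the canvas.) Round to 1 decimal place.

New total weight: (3 + 9) + 5 = 17.
x: target moment 17×688 = 11696; current 3·1269 + 9·77 = 4500; the new element supplies 7196, so x = 7196/5 ≈ 1439.20.
y: target moment 17×314 = 5338; current 3·583 + 9·294 = 4395; the new element supplies 943, so y = 943/5 ≈ 188.60.

(1439.2, 188.6)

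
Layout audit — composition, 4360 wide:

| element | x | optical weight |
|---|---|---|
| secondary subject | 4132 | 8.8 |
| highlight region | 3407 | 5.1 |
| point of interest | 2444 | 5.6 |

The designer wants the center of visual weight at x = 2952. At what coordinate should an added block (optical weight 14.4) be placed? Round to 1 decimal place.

With the added block, Σw becomes 8.8 + 5.1 + 5.6 + 14.4 = 33.9.
x: need Σw·x = 33.9·2952 = 100072.8. Existing = 8.8·4132 + 5.1·3407 + 5.6·2444 = 67423.7. Remainder 32649.1 / 14.4 ≈ 2267.30.

x ≈ 2267.3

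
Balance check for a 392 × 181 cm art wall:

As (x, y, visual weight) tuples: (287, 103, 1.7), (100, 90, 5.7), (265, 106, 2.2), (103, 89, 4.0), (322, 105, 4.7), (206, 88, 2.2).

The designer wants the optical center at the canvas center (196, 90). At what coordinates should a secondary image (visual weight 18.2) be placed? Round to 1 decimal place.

After adding the secondary image, total weight = 1.7 + 5.7 + 2.2 + 4.0 + 4.7 + 2.2 + 18.2 = 38.7.
Along x: (4019.5 + 18.2·x) / 38.7 = 196 (existing moment 1.7·287 + 5.7·100 + 2.2·265 + 4.0·103 + 4.7·322 + 2.2·206 = 4019.5) ⇒ x = (7585.2 − 4019.5) / 18.2 ≈ 195.92.
Along y: (1964.4 + 18.2·y) / 38.7 = 90 (existing moment 1.7·103 + 5.7·90 + 2.2·106 + 4.0·89 + 4.7·105 + 2.2·88 = 1964.4) ⇒ y = (3483.0 − 1964.4) / 18.2 ≈ 83.44.

(195.9, 83.4)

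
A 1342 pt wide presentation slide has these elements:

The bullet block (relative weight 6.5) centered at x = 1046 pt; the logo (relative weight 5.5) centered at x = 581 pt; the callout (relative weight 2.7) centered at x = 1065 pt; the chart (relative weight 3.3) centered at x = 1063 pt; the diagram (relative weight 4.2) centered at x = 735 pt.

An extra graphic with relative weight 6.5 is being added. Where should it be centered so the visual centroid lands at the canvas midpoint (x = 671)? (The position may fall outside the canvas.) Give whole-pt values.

x ≈ -32

With the extra graphic, Σw becomes 6.5 + 5.5 + 2.7 + 3.3 + 4.2 + 6.5 = 28.7.
Along x: (19464.9 + 6.5·x) / 28.7 = 671 (existing moment 6.5·1046 + 5.5·581 + 2.7·1065 + 3.3·1063 + 4.2·735 = 19464.9) ⇒ x = (19257.7 − 19464.9) / 6.5 ≈ -31.88.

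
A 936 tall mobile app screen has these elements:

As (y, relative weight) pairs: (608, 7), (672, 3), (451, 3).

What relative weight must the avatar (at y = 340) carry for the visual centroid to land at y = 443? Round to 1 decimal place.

Existing Σw = 13 (7 + 3 + 3); existing moment 7·608 + 3·672 + 3·451 = 7625.
For the centroid to hit 443: (7625 + w·340) / (13 + w) = 443.
Solving: w = (443·13 − 7625) / (340 − 443) = -1866 / -103 ≈ 18.12.

w ≈ 18.1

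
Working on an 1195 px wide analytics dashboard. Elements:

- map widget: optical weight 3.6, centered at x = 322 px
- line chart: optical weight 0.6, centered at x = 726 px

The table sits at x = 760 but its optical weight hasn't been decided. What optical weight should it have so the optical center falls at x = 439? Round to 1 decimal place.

Existing Σw = 4.2 (3.6 + 0.6); existing moment 3.6·322 + 0.6·726 = 1594.8.
For the centroid to hit 439: (1594.8 + w·760) / (4.2 + w) = 439.
Solving: w = (439·4.2 − 1594.8) / (760 − 439) = 249.0 / 321 ≈ 0.78.

w ≈ 0.8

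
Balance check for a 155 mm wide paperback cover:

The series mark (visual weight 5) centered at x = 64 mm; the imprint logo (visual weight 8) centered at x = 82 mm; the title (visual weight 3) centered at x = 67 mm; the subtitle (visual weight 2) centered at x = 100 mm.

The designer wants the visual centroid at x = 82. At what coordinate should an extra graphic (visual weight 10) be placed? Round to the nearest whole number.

x ≈ 92

With the extra graphic, Σw becomes 5 + 8 + 3 + 2 + 10 = 28.
x: need Σw·x = 28·82 = 2296. Existing = 5·64 + 8·82 + 3·67 + 2·100 = 1377. Remainder 919 / 10 ≈ 91.90.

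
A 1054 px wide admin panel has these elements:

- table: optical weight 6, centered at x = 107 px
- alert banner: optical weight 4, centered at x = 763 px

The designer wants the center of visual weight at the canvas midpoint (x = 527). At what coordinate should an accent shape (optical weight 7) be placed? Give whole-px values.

With the accent shape, Σw becomes 6 + 4 + 7 = 17.
x: need Σw·x = 17·527 = 8959. Existing = 6·107 + 4·763 = 3694. Remainder 5265 / 7 ≈ 752.14.

x ≈ 752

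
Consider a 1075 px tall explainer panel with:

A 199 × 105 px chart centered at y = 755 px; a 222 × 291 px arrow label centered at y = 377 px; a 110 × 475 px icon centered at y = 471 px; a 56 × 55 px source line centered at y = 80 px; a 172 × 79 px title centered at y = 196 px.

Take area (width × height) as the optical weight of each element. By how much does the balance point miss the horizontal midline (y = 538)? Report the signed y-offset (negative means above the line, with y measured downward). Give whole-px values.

Areas → weights: chart 199·105 = 20895, arrow label 222·291 = 64602, icon 110·475 = 52250, source line 56·55 = 3080, title 172·79 = 13588; Σw = 154415.
y: (20895·755 + 64602·377 + 52250·471 + 3080·80 + 13588·196) / 154415 = 67650077 / 154415 ≈ 438.11
Against y = 538, that's 438.11 − 538 = -99.89.

≈ -100 px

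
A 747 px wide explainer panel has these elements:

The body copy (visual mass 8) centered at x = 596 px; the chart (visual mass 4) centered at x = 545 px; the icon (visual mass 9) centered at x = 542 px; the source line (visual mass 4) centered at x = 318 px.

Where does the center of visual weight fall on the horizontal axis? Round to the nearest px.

x ≈ 524

Total weight = 8 + 4 + 9 + 4 = 25.
x: (8·596 + 4·545 + 9·542 + 4·318) / 25 = 13098 / 25 ≈ 523.92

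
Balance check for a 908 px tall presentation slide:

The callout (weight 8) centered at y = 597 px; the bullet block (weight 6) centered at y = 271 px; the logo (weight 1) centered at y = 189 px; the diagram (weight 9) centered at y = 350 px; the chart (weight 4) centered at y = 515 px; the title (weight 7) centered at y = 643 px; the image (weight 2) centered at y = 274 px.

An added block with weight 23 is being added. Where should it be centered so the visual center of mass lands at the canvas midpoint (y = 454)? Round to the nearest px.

New total weight: (8 + 6 + 1 + 9 + 4 + 7 + 2) + 23 = 60.
Along y: (16850 + 23·y) / 60 = 454 (existing moment 8·597 + 6·271 + 1·189 + 9·350 + 4·515 + 7·643 + 2·274 = 16850) ⇒ y = (27240 − 16850) / 23 ≈ 451.74.

y ≈ 452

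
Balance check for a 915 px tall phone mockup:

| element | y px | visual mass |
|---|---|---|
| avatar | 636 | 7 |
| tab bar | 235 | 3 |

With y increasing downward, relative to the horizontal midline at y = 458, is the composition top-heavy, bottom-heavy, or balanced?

bottom-heavy

Weights sum to 7 + 3 = 10.
y: (7·636 + 3·235) / 10 = 5157 / 10 ≈ 515.70
Since 515.7 is below (larger y than) 458, the composition reads bottom-heavy.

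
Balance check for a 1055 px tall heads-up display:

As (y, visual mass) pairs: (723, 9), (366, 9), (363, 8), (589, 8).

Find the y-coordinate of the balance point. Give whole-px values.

y ≈ 512

Weights sum to 9 + 9 + 8 + 8 = 34.
Σw·y = 9·723 + 9·366 + 8·363 + 8·589 = 17417, so ȳ = 17417/34 ≈ 512.26.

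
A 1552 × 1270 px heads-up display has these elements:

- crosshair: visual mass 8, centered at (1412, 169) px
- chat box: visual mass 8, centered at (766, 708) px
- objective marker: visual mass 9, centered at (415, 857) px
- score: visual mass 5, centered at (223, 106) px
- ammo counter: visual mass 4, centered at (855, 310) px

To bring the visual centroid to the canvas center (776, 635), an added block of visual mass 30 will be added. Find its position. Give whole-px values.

After adding the added block, total weight = 8 + 8 + 9 + 5 + 4 + 30 = 64.
x: need Σw·x = 64·776 = 49664. Existing = 8·1412 + 8·766 + 9·415 + 5·223 + 4·855 = 25694. Remainder 23970 / 30 ≈ 799.00.
y: need Σw·y = 64·635 = 40640. Existing = 8·169 + 8·708 + 9·857 + 5·106 + 4·310 = 16499. Remainder 24141 / 30 ≈ 804.70.

(799, 805)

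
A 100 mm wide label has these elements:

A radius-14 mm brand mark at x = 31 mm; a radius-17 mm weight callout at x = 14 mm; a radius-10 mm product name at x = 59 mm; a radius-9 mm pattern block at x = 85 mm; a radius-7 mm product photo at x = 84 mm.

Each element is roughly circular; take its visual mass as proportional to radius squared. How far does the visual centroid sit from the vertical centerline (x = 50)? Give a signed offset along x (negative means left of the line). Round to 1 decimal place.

r² weights: brand mark 14² = 196, weight callout 17² = 289, product name 10² = 100, pattern block 9² = 81, product photo 7² = 49. Total = 715.
Σw·x = 196·31 + 289·14 + 100·59 + 81·85 + 49·84 = 27023, so x̄ = 27023/715 ≈ 37.79.
Difference: 37.79 − 50 ≈ -12.21.

≈ -12.2 mm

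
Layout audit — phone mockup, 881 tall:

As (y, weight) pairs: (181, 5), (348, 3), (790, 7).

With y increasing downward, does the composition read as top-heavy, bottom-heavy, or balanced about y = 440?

Σw = 5 + 3 + 7 = 15.
y-moment: 5·181 + 3·348 + 7·790 = 7479; centroid 7479/15 ≈ 498.60.
498.6 vs midline 440 → bottom-heavy.

bottom-heavy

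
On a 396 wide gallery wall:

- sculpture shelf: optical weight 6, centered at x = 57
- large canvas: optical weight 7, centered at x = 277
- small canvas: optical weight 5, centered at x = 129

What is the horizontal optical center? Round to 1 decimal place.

x ≈ 162.6

Σw = 6 + 7 + 5 = 18.
x-moment: 6·57 + 7·277 + 5·129 = 2926; centroid 2926/18 ≈ 162.56.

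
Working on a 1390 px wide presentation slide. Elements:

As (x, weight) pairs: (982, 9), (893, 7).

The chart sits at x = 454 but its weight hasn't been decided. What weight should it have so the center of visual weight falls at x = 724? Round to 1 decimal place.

w ≈ 13.0

Fixed elements: Σw = 9 + 7 = 16, Σw·x = 9·982 + 7·893 = 15089.
For the centroid to hit 724: (15089 + w·454) / (16 + w) = 724.
So w = (724·16 − 15089)/(454 − 724) = -3505/-270 ≈ 12.98.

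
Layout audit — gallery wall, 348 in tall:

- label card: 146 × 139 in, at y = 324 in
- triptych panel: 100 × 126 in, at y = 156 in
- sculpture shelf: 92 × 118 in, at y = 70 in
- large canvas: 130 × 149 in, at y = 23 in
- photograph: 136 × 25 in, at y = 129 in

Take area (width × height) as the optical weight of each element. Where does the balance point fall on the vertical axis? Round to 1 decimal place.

Areas: label card 146·139 = 20294, triptych panel 100·126 = 12600, sculpture shelf 92·118 = 10856, large canvas 130·149 = 19370, photograph 136·25 = 3400. Total weight = 66520.
y: (20294·324 + 12600·156 + 10856·70 + 19370·23 + 3400·129) / 66520 = 10184886 / 66520 ≈ 153.11

y ≈ 153.1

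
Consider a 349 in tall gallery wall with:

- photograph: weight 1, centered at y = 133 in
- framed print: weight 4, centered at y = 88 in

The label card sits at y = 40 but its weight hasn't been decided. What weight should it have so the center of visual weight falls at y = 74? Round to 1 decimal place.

w ≈ 3.4

Known weights sum to 1 + 4 = 5; their moment is 1·133 + 4·88 = 485.
Balance at y = 74 requires (485 + w·40) / (5 + w) = 74.
So w = (74·5 − 485)/(40 − 74) = -115/-34 ≈ 3.38.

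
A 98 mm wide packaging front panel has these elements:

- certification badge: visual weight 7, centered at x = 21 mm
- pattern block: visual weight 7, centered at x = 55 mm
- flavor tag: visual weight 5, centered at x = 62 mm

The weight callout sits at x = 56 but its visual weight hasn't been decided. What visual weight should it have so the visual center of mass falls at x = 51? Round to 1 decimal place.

Known weights sum to 7 + 7 + 5 = 19; their moment is 7·21 + 7·55 + 5·62 = 842.
Set Σw·x/Σw = 51: (842 + 56w) = 51·(19 + w).
Solving: w = (51·19 − 842) / (56 − 51) = 127 / 5 ≈ 25.40.

w ≈ 25.4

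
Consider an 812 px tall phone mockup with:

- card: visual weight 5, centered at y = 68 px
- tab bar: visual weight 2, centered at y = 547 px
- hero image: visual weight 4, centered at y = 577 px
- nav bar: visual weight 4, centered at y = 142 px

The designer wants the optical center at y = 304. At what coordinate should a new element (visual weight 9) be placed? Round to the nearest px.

New total weight: (5 + 2 + 4 + 4) + 9 = 24.
y: target moment 24×304 = 7296; current 5·68 + 2·547 + 4·577 + 4·142 = 4310; the new element supplies 2986, so y = 2986/9 ≈ 331.78.

y ≈ 332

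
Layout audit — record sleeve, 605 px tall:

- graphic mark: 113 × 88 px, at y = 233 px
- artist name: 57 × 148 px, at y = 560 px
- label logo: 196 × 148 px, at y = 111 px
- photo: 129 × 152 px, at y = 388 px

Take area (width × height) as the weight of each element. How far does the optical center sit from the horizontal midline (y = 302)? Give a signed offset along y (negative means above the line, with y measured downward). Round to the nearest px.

≈ -35 px

Areas → weights: graphic mark 113·88 = 9944, artist name 57·148 = 8436, label logo 196·148 = 29008, photo 129·152 = 19608; Σw = 66996.
y-moment: 9944·233 + 8436·560 + 29008·111 + 19608·388 = 17868904; centroid 17868904/66996 ≈ 266.72.
Difference: 266.72 − 302 ≈ -35.28.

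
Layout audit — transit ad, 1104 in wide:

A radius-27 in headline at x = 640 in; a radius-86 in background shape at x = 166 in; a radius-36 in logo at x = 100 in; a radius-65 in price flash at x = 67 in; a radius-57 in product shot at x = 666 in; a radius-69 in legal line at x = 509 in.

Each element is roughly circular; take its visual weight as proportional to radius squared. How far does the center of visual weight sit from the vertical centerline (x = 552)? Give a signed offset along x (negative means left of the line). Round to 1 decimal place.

r² weights: headline 27² = 729, background shape 86² = 7396, logo 36² = 1296, price flash 65² = 4225, product shot 57² = 3249, legal line 69² = 4761. Total = 21656.
x: (729·640 + 7396·166 + 1296·100 + 4225·67 + 3249·666 + 4761·509) / 21656 = 6694154 / 21656 ≈ 309.11
Against x = 552, that's 309.11 − 552 = -242.89.

≈ -242.9 in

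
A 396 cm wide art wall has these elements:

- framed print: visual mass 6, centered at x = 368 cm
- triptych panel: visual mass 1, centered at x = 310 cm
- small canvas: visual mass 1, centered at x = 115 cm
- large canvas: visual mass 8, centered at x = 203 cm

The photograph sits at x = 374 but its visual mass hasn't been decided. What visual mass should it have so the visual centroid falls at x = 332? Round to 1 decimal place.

Existing Σw = 16 (6 + 1 + 1 + 8); existing moment 6·368 + 1·310 + 1·115 + 8·203 = 4257.
For the centroid to hit 332: (4257 + w·374) / (16 + w) = 332.
So w = (332·16 − 4257)/(374 − 332) = 1055/42 ≈ 25.12.

w ≈ 25.1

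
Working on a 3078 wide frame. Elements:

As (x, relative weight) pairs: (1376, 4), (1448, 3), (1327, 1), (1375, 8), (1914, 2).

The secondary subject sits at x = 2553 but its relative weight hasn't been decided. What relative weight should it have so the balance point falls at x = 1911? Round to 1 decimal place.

Known weights sum to 4 + 3 + 1 + 8 + 2 = 18; their moment is 4·1376 + 3·1448 + 1·1327 + 8·1375 + 2·1914 = 26003.
Balance at x = 1911 requires (26003 + w·2553) / (18 + w) = 1911.
Solving: w = (1911·18 − 26003) / (2553 − 1911) = 8395 / 642 ≈ 13.08.

w ≈ 13.1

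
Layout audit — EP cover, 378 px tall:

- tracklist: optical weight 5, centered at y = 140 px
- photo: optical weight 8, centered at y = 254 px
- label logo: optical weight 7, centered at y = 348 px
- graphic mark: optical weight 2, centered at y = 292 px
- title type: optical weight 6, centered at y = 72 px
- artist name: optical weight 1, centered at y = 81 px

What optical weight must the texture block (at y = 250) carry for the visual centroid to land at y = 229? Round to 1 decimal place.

Known weights sum to 5 + 8 + 7 + 2 + 6 + 1 = 29; their moment is 5·140 + 8·254 + 7·348 + 2·292 + 6·72 + 1·81 = 6265.
For the centroid to hit 229: (6265 + w·250) / (29 + w) = 229.
Solving: w = (229·29 − 6265) / (250 − 229) = 376 / 21 ≈ 17.90.

w ≈ 17.9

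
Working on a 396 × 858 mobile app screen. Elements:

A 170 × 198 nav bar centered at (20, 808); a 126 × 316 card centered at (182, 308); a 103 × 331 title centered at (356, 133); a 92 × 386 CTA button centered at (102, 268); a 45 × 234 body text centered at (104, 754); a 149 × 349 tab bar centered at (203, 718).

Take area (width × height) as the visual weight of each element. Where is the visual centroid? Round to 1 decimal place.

(171.8, 480.5)

Taking area as weight: nav bar 170·198 = 33660, card 126·316 = 39816, title 103·331 = 34093, CTA button 92·386 = 35512, body text 45·234 = 10530, tab bar 149·349 = 52001. Sum 205612.
x: (33660·20 + 39816·182 + 34093·356 + 35512·102 + 10530·104 + 52001·203) / 205612 = 35330367 / 205612 ≈ 171.83
y: (33660·808 + 39816·308 + 34093·133 + 35512·268 + 10530·754 + 52001·718) / 205612 = 98788531 / 205612 ≈ 480.46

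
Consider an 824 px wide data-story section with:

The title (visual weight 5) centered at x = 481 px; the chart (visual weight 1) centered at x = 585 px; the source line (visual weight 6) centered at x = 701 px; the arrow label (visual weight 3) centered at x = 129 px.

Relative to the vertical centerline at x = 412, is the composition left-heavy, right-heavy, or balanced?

right-heavy

Σw = 5 + 1 + 6 + 3 = 15.
Σw·x = 5·481 + 1·585 + 6·701 + 3·129 = 7583, so x̄ = 7583/15 ≈ 505.53.
505.5 vs midline 412 → right-heavy.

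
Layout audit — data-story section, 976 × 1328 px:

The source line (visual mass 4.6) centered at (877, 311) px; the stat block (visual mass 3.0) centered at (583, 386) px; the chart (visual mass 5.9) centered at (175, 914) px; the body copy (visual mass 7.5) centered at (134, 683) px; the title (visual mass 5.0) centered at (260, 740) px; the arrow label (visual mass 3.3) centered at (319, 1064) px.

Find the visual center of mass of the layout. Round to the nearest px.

(347, 693)

Σw = 4.6 + 3.0 + 5.9 + 7.5 + 5.0 + 3.3 = 29.3.
Σw·x = 10173.4; x̄ = 10173.4/29.3 ≈ 347.22.
Σw·y = 20314.9; ȳ = 20314.9/29.3 ≈ 693.34.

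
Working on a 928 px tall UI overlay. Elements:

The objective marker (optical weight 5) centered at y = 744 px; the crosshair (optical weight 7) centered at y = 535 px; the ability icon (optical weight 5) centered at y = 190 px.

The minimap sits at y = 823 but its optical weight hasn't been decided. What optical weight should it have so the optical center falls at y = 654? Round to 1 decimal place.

Known weights sum to 5 + 7 + 5 = 17; their moment is 5·744 + 7·535 + 5·190 = 8415.
For the centroid to hit 654: (8415 + w·823) / (17 + w) = 654.
So w = (654·17 − 8415)/(823 − 654) = 2703/169 ≈ 15.99.

w ≈ 16.0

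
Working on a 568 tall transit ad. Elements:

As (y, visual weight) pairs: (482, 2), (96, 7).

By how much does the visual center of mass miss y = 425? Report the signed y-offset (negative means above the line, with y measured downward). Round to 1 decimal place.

≈ -243.2

Σw = 2 + 7 = 9.
y: (2·482 + 7·96) / 9 = 1636 / 9 ≈ 181.78
Difference: 181.78 − 425 ≈ -243.22.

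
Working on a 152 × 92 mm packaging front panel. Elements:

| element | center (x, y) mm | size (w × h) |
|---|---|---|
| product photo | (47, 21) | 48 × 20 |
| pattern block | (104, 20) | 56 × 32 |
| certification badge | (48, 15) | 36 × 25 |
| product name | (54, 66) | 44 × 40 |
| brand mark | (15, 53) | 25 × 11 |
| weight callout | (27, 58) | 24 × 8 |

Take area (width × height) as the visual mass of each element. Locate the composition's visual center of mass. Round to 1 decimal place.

Taking area as weight: product photo 48·20 = 960, pattern block 56·32 = 1792, certification badge 36·25 = 900, product name 44·40 = 1760, brand mark 25·11 = 275, weight callout 24·8 = 192. Sum 5879.
Σw·x = 379037; x̄ = 379037/5879 ≈ 64.47.
Σw·y = 211371; ȳ = 211371/5879 ≈ 35.95.

(64.5, 36.0)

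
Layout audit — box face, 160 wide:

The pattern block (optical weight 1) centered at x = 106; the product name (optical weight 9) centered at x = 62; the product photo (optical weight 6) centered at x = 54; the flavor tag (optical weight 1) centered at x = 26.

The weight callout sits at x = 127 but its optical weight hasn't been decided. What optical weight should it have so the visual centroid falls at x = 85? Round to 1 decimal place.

w ≈ 10.3

Fixed elements: Σw = 1 + 9 + 6 + 1 = 17, Σw·x = 1·106 + 9·62 + 6·54 + 1·26 = 1014.
For the centroid to hit 85: (1014 + w·127) / (17 + w) = 85.
Solving: w = (85·17 − 1014) / (127 − 85) = 431 / 42 ≈ 10.26.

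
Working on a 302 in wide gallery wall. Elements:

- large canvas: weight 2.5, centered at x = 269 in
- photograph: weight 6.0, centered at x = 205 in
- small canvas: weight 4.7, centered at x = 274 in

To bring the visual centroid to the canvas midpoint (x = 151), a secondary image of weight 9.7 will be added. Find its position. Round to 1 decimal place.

x ≈ 27.6

New total weight: (2.5 + 6.0 + 4.7) + 9.7 = 22.9.
Along x: (3190.3 + 9.7·x) / 22.9 = 151 (existing moment 2.5·269 + 6.0·205 + 4.7·274 = 3190.3) ⇒ x = (3457.9 − 3190.3) / 9.7 ≈ 27.59.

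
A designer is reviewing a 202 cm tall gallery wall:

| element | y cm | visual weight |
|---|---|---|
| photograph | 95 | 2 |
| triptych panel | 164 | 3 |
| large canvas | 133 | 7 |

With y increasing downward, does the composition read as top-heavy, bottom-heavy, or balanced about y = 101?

Total weight = 2 + 3 + 7 = 12.
y: (2·95 + 3·164 + 7·133) / 12 = 1613 / 12 ≈ 134.42
134.4 lies below (larger y than) the midline 101, so the layout is bottom-heavy.

bottom-heavy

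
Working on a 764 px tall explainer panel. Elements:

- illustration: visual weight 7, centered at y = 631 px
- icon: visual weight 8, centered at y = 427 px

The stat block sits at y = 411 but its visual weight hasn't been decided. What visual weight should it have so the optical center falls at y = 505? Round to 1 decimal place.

w ≈ 2.7

Known weights sum to 7 + 8 = 15; their moment is 7·631 + 8·427 = 7833.
Set Σw·y/Σw = 505: (7833 + 411w) = 505·(15 + w).
So w = (505·15 − 7833)/(411 − 505) = -258/-94 ≈ 2.74.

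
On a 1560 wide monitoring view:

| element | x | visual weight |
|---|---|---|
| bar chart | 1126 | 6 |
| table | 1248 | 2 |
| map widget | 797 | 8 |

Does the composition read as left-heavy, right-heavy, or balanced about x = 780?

Σw = 6 + 2 + 8 = 16.
Σw·x = 6·1126 + 2·1248 + 8·797 = 15628, so x̄ = 15628/16 ≈ 976.75.
Since 976.8 is right of 780, the composition reads right-heavy.

right-heavy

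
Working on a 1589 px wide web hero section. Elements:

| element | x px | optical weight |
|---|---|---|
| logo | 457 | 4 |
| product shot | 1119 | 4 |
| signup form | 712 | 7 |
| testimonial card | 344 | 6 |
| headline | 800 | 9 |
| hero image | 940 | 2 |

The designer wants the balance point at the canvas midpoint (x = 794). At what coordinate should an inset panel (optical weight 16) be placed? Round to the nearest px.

New total weight: (4 + 4 + 7 + 6 + 9 + 2) + 16 = 48.
Along x: (22432 + 16·x) / 48 = 794 (existing moment 4·457 + 4·1119 + 7·712 + 6·344 + 9·800 + 2·940 = 22432) ⇒ x = (38112 − 22432) / 16 ≈ 980.00.

x ≈ 980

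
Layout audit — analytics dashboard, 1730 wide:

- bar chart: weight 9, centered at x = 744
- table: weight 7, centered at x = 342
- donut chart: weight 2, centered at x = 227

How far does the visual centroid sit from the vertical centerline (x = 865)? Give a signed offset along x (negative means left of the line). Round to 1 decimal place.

Weights sum to 9 + 7 + 2 = 18.
x-moment: 9·744 + 7·342 + 2·227 = 9544; centroid 9544/18 ≈ 530.22.
Offset from x = 865: 530.22 − 865 ≈ -334.78.

≈ -334.8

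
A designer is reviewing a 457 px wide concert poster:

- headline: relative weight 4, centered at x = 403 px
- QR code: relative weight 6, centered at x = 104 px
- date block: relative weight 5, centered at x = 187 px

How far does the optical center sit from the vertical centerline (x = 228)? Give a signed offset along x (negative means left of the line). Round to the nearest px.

Σw = 4 + 6 + 5 = 15.
Σw·x = 4·403 + 6·104 + 5·187 = 3171, so x̄ = 3171/15 ≈ 211.40.
Against x = 228, that's 211.40 − 228 = -16.60.

≈ -17 px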